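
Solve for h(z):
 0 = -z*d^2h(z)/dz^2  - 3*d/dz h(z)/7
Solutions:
 h(z) = C1 + C2*z^(4/7)


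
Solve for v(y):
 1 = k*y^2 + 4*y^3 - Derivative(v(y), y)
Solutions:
 v(y) = C1 + k*y^3/3 + y^4 - y


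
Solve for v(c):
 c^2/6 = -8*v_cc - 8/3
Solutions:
 v(c) = C1 + C2*c - c^4/576 - c^2/6


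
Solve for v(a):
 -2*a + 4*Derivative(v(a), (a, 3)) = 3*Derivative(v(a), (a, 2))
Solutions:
 v(a) = C1 + C2*a + C3*exp(3*a/4) - a^3/9 - 4*a^2/9


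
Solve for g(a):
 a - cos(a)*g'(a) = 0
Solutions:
 g(a) = C1 + Integral(a/cos(a), a)


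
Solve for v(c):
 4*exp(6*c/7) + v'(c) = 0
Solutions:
 v(c) = C1 - 14*exp(6*c/7)/3


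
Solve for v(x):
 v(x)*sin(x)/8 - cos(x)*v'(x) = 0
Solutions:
 v(x) = C1/cos(x)^(1/8)


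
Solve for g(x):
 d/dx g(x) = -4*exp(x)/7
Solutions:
 g(x) = C1 - 4*exp(x)/7


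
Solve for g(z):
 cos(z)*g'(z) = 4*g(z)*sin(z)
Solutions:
 g(z) = C1/cos(z)^4


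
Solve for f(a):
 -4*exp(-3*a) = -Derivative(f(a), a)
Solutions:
 f(a) = C1 - 4*exp(-3*a)/3


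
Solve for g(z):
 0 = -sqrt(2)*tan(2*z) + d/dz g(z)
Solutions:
 g(z) = C1 - sqrt(2)*log(cos(2*z))/2


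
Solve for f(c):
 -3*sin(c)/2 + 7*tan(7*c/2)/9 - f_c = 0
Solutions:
 f(c) = C1 - 2*log(cos(7*c/2))/9 + 3*cos(c)/2


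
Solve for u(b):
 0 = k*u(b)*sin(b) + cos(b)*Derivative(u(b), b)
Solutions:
 u(b) = C1*exp(k*log(cos(b)))


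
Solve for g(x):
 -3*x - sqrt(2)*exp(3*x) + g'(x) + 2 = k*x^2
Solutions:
 g(x) = C1 + k*x^3/3 + 3*x^2/2 - 2*x + sqrt(2)*exp(3*x)/3


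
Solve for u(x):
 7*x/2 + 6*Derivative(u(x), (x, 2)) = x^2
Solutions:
 u(x) = C1 + C2*x + x^4/72 - 7*x^3/72


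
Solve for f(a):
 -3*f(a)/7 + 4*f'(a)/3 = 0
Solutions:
 f(a) = C1*exp(9*a/28)


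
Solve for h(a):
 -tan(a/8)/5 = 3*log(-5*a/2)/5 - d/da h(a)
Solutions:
 h(a) = C1 + 3*a*log(-a)/5 - 3*a/5 - 3*a*log(2)/5 + 3*a*log(5)/5 - 8*log(cos(a/8))/5


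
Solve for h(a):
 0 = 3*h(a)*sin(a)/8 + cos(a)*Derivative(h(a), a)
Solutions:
 h(a) = C1*cos(a)^(3/8)


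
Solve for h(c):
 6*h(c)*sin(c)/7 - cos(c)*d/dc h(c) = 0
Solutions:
 h(c) = C1/cos(c)^(6/7)


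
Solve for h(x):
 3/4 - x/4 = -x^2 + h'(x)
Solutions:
 h(x) = C1 + x^3/3 - x^2/8 + 3*x/4


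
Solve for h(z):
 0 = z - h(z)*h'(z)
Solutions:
 h(z) = -sqrt(C1 + z^2)
 h(z) = sqrt(C1 + z^2)


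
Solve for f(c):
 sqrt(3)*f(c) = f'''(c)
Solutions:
 f(c) = C3*exp(3^(1/6)*c) + (C1*sin(3^(2/3)*c/2) + C2*cos(3^(2/3)*c/2))*exp(-3^(1/6)*c/2)


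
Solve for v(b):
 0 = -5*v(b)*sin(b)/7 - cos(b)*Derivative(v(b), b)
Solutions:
 v(b) = C1*cos(b)^(5/7)


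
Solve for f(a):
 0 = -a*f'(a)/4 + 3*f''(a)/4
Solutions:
 f(a) = C1 + C2*erfi(sqrt(6)*a/6)


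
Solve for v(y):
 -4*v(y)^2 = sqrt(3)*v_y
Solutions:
 v(y) = 3/(C1 + 4*sqrt(3)*y)


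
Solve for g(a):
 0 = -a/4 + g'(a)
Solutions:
 g(a) = C1 + a^2/8


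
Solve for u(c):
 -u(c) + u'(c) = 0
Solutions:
 u(c) = C1*exp(c)


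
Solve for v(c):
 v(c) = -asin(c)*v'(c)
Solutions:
 v(c) = C1*exp(-Integral(1/asin(c), c))


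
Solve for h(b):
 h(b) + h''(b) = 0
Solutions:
 h(b) = C1*sin(b) + C2*cos(b)


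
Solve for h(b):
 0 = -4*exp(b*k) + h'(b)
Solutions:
 h(b) = C1 + 4*exp(b*k)/k


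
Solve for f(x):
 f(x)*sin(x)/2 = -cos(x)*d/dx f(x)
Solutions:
 f(x) = C1*sqrt(cos(x))


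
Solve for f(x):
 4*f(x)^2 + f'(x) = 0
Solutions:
 f(x) = 1/(C1 + 4*x)


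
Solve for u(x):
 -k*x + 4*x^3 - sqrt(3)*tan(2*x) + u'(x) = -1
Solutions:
 u(x) = C1 + k*x^2/2 - x^4 - x - sqrt(3)*log(cos(2*x))/2


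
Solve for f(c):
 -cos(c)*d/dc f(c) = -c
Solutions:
 f(c) = C1 + Integral(c/cos(c), c)


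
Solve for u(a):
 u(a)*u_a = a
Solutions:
 u(a) = -sqrt(C1 + a^2)
 u(a) = sqrt(C1 + a^2)


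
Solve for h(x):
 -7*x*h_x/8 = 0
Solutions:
 h(x) = C1


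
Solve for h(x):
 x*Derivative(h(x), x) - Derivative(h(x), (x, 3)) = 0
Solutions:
 h(x) = C1 + Integral(C2*airyai(x) + C3*airybi(x), x)


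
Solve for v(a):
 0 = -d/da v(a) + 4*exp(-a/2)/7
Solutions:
 v(a) = C1 - 8*exp(-a/2)/7


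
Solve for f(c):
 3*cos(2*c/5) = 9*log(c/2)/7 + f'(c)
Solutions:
 f(c) = C1 - 9*c*log(c)/7 + 9*c*log(2)/7 + 9*c/7 + 15*sin(2*c/5)/2


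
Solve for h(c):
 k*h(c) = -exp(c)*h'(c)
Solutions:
 h(c) = C1*exp(k*exp(-c))


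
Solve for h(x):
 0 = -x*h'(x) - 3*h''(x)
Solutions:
 h(x) = C1 + C2*erf(sqrt(6)*x/6)


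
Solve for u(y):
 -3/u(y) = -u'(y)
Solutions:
 u(y) = -sqrt(C1 + 6*y)
 u(y) = sqrt(C1 + 6*y)


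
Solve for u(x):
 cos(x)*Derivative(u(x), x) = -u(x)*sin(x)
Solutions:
 u(x) = C1*cos(x)


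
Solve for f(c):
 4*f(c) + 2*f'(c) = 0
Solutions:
 f(c) = C1*exp(-2*c)


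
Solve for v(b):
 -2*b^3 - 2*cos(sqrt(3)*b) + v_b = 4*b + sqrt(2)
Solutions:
 v(b) = C1 + b^4/2 + 2*b^2 + sqrt(2)*b + 2*sqrt(3)*sin(sqrt(3)*b)/3


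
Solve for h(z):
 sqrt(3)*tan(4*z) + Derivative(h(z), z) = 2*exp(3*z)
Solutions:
 h(z) = C1 + 2*exp(3*z)/3 + sqrt(3)*log(cos(4*z))/4


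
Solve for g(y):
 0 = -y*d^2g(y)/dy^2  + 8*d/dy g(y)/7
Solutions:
 g(y) = C1 + C2*y^(15/7)


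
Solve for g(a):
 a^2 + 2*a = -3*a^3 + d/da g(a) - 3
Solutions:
 g(a) = C1 + 3*a^4/4 + a^3/3 + a^2 + 3*a


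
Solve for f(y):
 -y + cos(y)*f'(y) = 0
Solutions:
 f(y) = C1 + Integral(y/cos(y), y)


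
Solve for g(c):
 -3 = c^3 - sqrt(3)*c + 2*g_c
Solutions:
 g(c) = C1 - c^4/8 + sqrt(3)*c^2/4 - 3*c/2


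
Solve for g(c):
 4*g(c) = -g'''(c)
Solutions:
 g(c) = C3*exp(-2^(2/3)*c) + (C1*sin(2^(2/3)*sqrt(3)*c/2) + C2*cos(2^(2/3)*sqrt(3)*c/2))*exp(2^(2/3)*c/2)


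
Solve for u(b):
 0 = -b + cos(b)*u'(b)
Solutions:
 u(b) = C1 + Integral(b/cos(b), b)


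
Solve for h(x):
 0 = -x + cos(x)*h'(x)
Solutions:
 h(x) = C1 + Integral(x/cos(x), x)


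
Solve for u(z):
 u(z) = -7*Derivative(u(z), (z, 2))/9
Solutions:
 u(z) = C1*sin(3*sqrt(7)*z/7) + C2*cos(3*sqrt(7)*z/7)


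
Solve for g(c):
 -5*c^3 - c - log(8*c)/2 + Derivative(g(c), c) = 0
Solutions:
 g(c) = C1 + 5*c^4/4 + c^2/2 + c*log(c)/2 - c/2 + 3*c*log(2)/2


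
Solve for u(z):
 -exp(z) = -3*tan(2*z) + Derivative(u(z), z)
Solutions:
 u(z) = C1 - exp(z) - 3*log(cos(2*z))/2


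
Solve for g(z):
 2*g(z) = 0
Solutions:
 g(z) = 0


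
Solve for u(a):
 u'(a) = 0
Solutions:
 u(a) = C1


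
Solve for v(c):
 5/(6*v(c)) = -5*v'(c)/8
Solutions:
 v(c) = -sqrt(C1 - 24*c)/3
 v(c) = sqrt(C1 - 24*c)/3


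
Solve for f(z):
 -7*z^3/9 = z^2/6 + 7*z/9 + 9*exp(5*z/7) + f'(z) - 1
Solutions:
 f(z) = C1 - 7*z^4/36 - z^3/18 - 7*z^2/18 + z - 63*exp(5*z/7)/5


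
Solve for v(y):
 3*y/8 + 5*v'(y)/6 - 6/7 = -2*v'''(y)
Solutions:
 v(y) = C1 + C2*sin(sqrt(15)*y/6) + C3*cos(sqrt(15)*y/6) - 9*y^2/40 + 36*y/35


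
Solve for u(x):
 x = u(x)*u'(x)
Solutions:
 u(x) = -sqrt(C1 + x^2)
 u(x) = sqrt(C1 + x^2)


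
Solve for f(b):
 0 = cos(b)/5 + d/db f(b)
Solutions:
 f(b) = C1 - sin(b)/5


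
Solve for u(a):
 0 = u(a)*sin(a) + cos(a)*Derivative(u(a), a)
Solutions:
 u(a) = C1*cos(a)


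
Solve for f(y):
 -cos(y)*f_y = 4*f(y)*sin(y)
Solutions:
 f(y) = C1*cos(y)^4


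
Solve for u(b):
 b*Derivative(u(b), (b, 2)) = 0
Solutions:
 u(b) = C1 + C2*b


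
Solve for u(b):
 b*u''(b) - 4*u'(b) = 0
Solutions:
 u(b) = C1 + C2*b^5


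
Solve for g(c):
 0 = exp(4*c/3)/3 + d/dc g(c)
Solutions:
 g(c) = C1 - exp(4*c/3)/4


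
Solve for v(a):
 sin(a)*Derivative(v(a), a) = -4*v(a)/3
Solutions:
 v(a) = C1*(cos(a) + 1)^(2/3)/(cos(a) - 1)^(2/3)


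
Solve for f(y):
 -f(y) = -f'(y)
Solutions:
 f(y) = C1*exp(y)


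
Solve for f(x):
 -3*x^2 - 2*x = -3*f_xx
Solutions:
 f(x) = C1 + C2*x + x^4/12 + x^3/9


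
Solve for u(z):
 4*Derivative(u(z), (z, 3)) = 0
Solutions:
 u(z) = C1 + C2*z + C3*z^2


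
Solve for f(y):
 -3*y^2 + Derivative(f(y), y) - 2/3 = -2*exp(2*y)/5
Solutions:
 f(y) = C1 + y^3 + 2*y/3 - exp(2*y)/5


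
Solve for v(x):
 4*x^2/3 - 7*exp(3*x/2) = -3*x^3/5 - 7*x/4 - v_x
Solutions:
 v(x) = C1 - 3*x^4/20 - 4*x^3/9 - 7*x^2/8 + 14*exp(3*x/2)/3


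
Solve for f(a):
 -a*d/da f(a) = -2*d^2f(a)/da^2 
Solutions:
 f(a) = C1 + C2*erfi(a/2)


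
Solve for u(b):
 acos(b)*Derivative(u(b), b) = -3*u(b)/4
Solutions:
 u(b) = C1*exp(-3*Integral(1/acos(b), b)/4)


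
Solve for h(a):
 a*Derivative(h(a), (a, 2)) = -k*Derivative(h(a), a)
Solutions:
 h(a) = C1 + a^(1 - re(k))*(C2*sin(log(a)*Abs(im(k))) + C3*cos(log(a)*im(k)))


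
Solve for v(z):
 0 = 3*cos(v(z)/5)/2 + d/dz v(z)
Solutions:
 3*z/2 - 5*log(sin(v(z)/5) - 1)/2 + 5*log(sin(v(z)/5) + 1)/2 = C1


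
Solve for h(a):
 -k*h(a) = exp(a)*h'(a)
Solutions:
 h(a) = C1*exp(k*exp(-a))


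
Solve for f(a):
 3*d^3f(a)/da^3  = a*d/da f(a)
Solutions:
 f(a) = C1 + Integral(C2*airyai(3^(2/3)*a/3) + C3*airybi(3^(2/3)*a/3), a)


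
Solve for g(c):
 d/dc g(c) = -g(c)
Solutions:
 g(c) = C1*exp(-c)


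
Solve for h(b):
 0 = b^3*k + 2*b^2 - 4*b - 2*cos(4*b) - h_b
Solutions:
 h(b) = C1 + b^4*k/4 + 2*b^3/3 - 2*b^2 - sin(4*b)/2


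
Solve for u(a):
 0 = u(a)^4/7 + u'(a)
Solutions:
 u(a) = 7^(1/3)*(1/(C1 + 3*a))^(1/3)
 u(a) = 7^(1/3)*(-3^(2/3) - 3*3^(1/6)*I)*(1/(C1 + a))^(1/3)/6
 u(a) = 7^(1/3)*(-3^(2/3) + 3*3^(1/6)*I)*(1/(C1 + a))^(1/3)/6


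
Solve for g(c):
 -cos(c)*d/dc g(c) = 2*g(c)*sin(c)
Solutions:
 g(c) = C1*cos(c)^2


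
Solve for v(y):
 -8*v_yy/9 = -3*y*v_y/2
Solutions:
 v(y) = C1 + C2*erfi(3*sqrt(6)*y/8)


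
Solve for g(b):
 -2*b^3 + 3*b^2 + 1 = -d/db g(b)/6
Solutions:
 g(b) = C1 + 3*b^4 - 6*b^3 - 6*b


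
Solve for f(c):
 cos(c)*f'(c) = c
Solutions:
 f(c) = C1 + Integral(c/cos(c), c)


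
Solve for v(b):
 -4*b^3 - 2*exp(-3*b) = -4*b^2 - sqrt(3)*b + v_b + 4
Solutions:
 v(b) = C1 - b^4 + 4*b^3/3 + sqrt(3)*b^2/2 - 4*b + 2*exp(-3*b)/3


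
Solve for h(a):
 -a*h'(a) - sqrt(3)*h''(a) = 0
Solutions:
 h(a) = C1 + C2*erf(sqrt(2)*3^(3/4)*a/6)


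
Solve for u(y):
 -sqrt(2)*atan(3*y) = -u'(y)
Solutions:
 u(y) = C1 + sqrt(2)*(y*atan(3*y) - log(9*y^2 + 1)/6)


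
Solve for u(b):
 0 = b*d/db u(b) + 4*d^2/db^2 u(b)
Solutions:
 u(b) = C1 + C2*erf(sqrt(2)*b/4)


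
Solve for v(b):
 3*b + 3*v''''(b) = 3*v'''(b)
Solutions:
 v(b) = C1 + C2*b + C3*b^2 + C4*exp(b) + b^4/24 + b^3/6


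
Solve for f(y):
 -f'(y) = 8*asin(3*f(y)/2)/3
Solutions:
 Integral(1/asin(3*_y/2), (_y, f(y))) = C1 - 8*y/3


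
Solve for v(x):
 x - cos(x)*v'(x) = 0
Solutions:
 v(x) = C1 + Integral(x/cos(x), x)


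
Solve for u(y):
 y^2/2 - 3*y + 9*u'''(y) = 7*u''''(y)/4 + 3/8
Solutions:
 u(y) = C1 + C2*y + C3*y^2 + C4*exp(36*y/7) - y^5/1080 + 101*y^4/7776 + 1193*y^3/69984


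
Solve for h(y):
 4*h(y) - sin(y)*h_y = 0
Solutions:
 h(y) = C1*(cos(y)^2 - 2*cos(y) + 1)/(cos(y)^2 + 2*cos(y) + 1)


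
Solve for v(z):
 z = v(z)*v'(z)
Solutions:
 v(z) = -sqrt(C1 + z^2)
 v(z) = sqrt(C1 + z^2)


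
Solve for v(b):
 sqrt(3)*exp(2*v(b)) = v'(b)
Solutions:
 v(b) = log(-sqrt(-1/(C1 + sqrt(3)*b))) - log(2)/2
 v(b) = log(-1/(C1 + sqrt(3)*b))/2 - log(2)/2


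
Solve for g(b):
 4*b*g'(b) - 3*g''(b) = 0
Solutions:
 g(b) = C1 + C2*erfi(sqrt(6)*b/3)


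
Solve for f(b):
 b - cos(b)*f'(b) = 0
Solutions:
 f(b) = C1 + Integral(b/cos(b), b)


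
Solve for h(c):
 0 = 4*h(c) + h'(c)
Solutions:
 h(c) = C1*exp(-4*c)


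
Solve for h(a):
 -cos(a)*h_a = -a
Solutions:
 h(a) = C1 + Integral(a/cos(a), a)


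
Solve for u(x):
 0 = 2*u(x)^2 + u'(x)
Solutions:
 u(x) = 1/(C1 + 2*x)


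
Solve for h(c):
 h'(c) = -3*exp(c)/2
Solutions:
 h(c) = C1 - 3*exp(c)/2


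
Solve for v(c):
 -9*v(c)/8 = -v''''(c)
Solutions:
 v(c) = C1*exp(-2^(1/4)*sqrt(3)*c/2) + C2*exp(2^(1/4)*sqrt(3)*c/2) + C3*sin(2^(1/4)*sqrt(3)*c/2) + C4*cos(2^(1/4)*sqrt(3)*c/2)


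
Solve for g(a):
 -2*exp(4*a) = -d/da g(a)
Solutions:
 g(a) = C1 + exp(4*a)/2


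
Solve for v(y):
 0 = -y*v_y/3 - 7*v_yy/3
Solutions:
 v(y) = C1 + C2*erf(sqrt(14)*y/14)


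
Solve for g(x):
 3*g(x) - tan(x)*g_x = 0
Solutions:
 g(x) = C1*sin(x)^3


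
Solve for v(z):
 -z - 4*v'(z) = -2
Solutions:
 v(z) = C1 - z^2/8 + z/2


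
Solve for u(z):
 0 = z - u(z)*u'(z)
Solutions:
 u(z) = -sqrt(C1 + z^2)
 u(z) = sqrt(C1 + z^2)


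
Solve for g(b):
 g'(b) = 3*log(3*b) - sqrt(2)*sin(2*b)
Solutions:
 g(b) = C1 + 3*b*log(b) - 3*b + 3*b*log(3) + sqrt(2)*cos(2*b)/2


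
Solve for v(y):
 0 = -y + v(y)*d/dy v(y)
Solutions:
 v(y) = -sqrt(C1 + y^2)
 v(y) = sqrt(C1 + y^2)


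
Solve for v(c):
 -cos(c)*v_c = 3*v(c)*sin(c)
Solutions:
 v(c) = C1*cos(c)^3


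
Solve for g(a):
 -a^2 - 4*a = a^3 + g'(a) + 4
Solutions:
 g(a) = C1 - a^4/4 - a^3/3 - 2*a^2 - 4*a


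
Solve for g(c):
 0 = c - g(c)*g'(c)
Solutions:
 g(c) = -sqrt(C1 + c^2)
 g(c) = sqrt(C1 + c^2)


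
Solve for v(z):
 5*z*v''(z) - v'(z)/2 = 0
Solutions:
 v(z) = C1 + C2*z^(11/10)


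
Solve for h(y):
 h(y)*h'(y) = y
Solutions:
 h(y) = -sqrt(C1 + y^2)
 h(y) = sqrt(C1 + y^2)


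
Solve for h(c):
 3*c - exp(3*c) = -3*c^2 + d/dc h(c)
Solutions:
 h(c) = C1 + c^3 + 3*c^2/2 - exp(3*c)/3


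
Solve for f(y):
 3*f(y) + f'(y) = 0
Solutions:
 f(y) = C1*exp(-3*y)


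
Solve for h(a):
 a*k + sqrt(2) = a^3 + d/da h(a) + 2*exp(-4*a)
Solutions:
 h(a) = C1 - a^4/4 + a^2*k/2 + sqrt(2)*a + exp(-4*a)/2


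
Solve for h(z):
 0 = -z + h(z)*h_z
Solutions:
 h(z) = -sqrt(C1 + z^2)
 h(z) = sqrt(C1 + z^2)


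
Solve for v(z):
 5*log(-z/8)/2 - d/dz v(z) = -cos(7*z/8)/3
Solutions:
 v(z) = C1 + 5*z*log(-z)/2 - 15*z*log(2)/2 - 5*z/2 + 8*sin(7*z/8)/21


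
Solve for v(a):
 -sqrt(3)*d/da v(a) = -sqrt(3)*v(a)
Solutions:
 v(a) = C1*exp(a)


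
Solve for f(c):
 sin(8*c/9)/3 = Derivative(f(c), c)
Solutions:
 f(c) = C1 - 3*cos(8*c/9)/8


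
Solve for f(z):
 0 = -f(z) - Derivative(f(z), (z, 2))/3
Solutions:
 f(z) = C1*sin(sqrt(3)*z) + C2*cos(sqrt(3)*z)


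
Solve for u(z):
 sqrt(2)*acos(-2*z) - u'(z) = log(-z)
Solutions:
 u(z) = C1 - z*log(-z) + z + sqrt(2)*(z*acos(-2*z) + sqrt(1 - 4*z^2)/2)


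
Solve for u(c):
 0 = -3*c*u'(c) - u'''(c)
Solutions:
 u(c) = C1 + Integral(C2*airyai(-3^(1/3)*c) + C3*airybi(-3^(1/3)*c), c)


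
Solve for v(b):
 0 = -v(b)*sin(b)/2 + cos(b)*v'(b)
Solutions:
 v(b) = C1/sqrt(cos(b))


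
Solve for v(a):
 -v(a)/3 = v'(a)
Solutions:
 v(a) = C1*exp(-a/3)


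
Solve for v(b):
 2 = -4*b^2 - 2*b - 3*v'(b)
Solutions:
 v(b) = C1 - 4*b^3/9 - b^2/3 - 2*b/3


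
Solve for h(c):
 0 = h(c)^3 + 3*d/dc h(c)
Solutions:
 h(c) = -sqrt(6)*sqrt(-1/(C1 - c))/2
 h(c) = sqrt(6)*sqrt(-1/(C1 - c))/2


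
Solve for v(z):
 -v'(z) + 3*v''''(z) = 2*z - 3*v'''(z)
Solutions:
 v(z) = C1 + C2*exp(-z*(2*2^(1/3)/(3*sqrt(5) + 7)^(1/3) + 2^(2/3)*(3*sqrt(5) + 7)^(1/3) + 4)/12)*sin(2^(1/3)*sqrt(3)*z*(-2^(1/3)*(3*sqrt(5) + 7)^(1/3) + 2/(3*sqrt(5) + 7)^(1/3))/12) + C3*exp(-z*(2*2^(1/3)/(3*sqrt(5) + 7)^(1/3) + 2^(2/3)*(3*sqrt(5) + 7)^(1/3) + 4)/12)*cos(2^(1/3)*sqrt(3)*z*(-2^(1/3)*(3*sqrt(5) + 7)^(1/3) + 2/(3*sqrt(5) + 7)^(1/3))/12) + C4*exp(z*(-2 + 2*2^(1/3)/(3*sqrt(5) + 7)^(1/3) + 2^(2/3)*(3*sqrt(5) + 7)^(1/3))/6) - z^2


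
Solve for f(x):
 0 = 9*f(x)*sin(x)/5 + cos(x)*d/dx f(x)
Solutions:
 f(x) = C1*cos(x)^(9/5)


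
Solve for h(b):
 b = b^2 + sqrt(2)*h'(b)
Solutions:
 h(b) = C1 - sqrt(2)*b^3/6 + sqrt(2)*b^2/4


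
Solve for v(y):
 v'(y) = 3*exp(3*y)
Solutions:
 v(y) = C1 + exp(3*y)


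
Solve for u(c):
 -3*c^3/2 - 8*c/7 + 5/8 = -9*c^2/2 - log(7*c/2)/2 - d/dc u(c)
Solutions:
 u(c) = C1 + 3*c^4/8 - 3*c^3/2 + 4*c^2/7 - c*log(c)/2 - c*log(7)/2 - c/8 + c*log(2)/2


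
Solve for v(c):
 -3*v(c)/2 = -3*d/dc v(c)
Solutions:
 v(c) = C1*exp(c/2)


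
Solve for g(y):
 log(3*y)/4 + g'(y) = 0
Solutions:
 g(y) = C1 - y*log(y)/4 - y*log(3)/4 + y/4


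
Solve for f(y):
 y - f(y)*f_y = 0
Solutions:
 f(y) = -sqrt(C1 + y^2)
 f(y) = sqrt(C1 + y^2)


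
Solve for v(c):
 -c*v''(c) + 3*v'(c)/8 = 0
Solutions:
 v(c) = C1 + C2*c^(11/8)


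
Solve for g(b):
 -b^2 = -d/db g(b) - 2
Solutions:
 g(b) = C1 + b^3/3 - 2*b


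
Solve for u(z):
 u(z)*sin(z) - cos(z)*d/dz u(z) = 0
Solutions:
 u(z) = C1/cos(z)


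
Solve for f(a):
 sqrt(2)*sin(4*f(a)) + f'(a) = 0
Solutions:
 f(a) = -acos((-C1 - exp(8*sqrt(2)*a))/(C1 - exp(8*sqrt(2)*a)))/4 + pi/2
 f(a) = acos((-C1 - exp(8*sqrt(2)*a))/(C1 - exp(8*sqrt(2)*a)))/4


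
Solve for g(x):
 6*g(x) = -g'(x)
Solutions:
 g(x) = C1*exp(-6*x)


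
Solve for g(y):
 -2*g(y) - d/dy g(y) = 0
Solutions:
 g(y) = C1*exp(-2*y)


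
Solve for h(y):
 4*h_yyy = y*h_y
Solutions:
 h(y) = C1 + Integral(C2*airyai(2^(1/3)*y/2) + C3*airybi(2^(1/3)*y/2), y)


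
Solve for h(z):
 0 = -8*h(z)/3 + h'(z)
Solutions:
 h(z) = C1*exp(8*z/3)


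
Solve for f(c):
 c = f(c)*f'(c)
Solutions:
 f(c) = -sqrt(C1 + c^2)
 f(c) = sqrt(C1 + c^2)


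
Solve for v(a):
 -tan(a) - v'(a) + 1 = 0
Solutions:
 v(a) = C1 + a + log(cos(a))


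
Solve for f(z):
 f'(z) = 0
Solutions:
 f(z) = C1


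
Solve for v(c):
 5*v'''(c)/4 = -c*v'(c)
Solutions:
 v(c) = C1 + Integral(C2*airyai(-10^(2/3)*c/5) + C3*airybi(-10^(2/3)*c/5), c)


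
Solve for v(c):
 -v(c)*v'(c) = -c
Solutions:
 v(c) = -sqrt(C1 + c^2)
 v(c) = sqrt(C1 + c^2)


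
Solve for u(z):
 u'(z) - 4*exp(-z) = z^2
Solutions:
 u(z) = C1 + z^3/3 - 4*exp(-z)


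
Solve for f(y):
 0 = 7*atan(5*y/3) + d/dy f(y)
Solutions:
 f(y) = C1 - 7*y*atan(5*y/3) + 21*log(25*y^2 + 9)/10


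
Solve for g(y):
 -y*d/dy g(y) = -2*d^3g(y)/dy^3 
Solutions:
 g(y) = C1 + Integral(C2*airyai(2^(2/3)*y/2) + C3*airybi(2^(2/3)*y/2), y)


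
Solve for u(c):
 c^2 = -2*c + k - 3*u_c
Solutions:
 u(c) = C1 - c^3/9 - c^2/3 + c*k/3


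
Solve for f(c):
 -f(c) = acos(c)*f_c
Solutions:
 f(c) = C1*exp(-Integral(1/acos(c), c))


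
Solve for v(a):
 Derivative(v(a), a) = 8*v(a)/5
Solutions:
 v(a) = C1*exp(8*a/5)


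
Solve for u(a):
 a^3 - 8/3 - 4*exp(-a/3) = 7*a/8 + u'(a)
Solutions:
 u(a) = C1 + a^4/4 - 7*a^2/16 - 8*a/3 + 12*exp(-a/3)


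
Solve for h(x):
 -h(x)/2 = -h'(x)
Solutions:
 h(x) = C1*exp(x/2)


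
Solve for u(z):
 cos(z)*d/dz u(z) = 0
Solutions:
 u(z) = C1


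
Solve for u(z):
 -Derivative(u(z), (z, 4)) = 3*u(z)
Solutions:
 u(z) = (C1*sin(sqrt(2)*3^(1/4)*z/2) + C2*cos(sqrt(2)*3^(1/4)*z/2))*exp(-sqrt(2)*3^(1/4)*z/2) + (C3*sin(sqrt(2)*3^(1/4)*z/2) + C4*cos(sqrt(2)*3^(1/4)*z/2))*exp(sqrt(2)*3^(1/4)*z/2)


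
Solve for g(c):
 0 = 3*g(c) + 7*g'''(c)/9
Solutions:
 g(c) = C3*exp(-3*7^(2/3)*c/7) + (C1*sin(3*sqrt(3)*7^(2/3)*c/14) + C2*cos(3*sqrt(3)*7^(2/3)*c/14))*exp(3*7^(2/3)*c/14)


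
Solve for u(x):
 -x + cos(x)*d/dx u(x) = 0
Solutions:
 u(x) = C1 + Integral(x/cos(x), x)


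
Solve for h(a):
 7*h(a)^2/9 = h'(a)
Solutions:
 h(a) = -9/(C1 + 7*a)


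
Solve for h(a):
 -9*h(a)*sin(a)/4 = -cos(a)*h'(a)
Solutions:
 h(a) = C1/cos(a)^(9/4)


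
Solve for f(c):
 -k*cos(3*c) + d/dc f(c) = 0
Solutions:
 f(c) = C1 + k*sin(3*c)/3


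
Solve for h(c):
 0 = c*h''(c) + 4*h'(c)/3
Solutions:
 h(c) = C1 + C2/c^(1/3)


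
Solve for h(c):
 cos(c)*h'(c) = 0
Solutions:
 h(c) = C1


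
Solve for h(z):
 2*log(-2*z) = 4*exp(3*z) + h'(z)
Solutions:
 h(z) = C1 + 2*z*log(-z) + 2*z*(-1 + log(2)) - 4*exp(3*z)/3


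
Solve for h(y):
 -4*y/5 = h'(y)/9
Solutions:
 h(y) = C1 - 18*y^2/5


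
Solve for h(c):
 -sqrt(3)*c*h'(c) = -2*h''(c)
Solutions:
 h(c) = C1 + C2*erfi(3^(1/4)*c/2)


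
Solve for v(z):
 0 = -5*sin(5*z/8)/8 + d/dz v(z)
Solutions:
 v(z) = C1 - cos(5*z/8)


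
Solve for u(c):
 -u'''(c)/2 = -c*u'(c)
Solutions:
 u(c) = C1 + Integral(C2*airyai(2^(1/3)*c) + C3*airybi(2^(1/3)*c), c)


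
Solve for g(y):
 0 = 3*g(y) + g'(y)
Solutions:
 g(y) = C1*exp(-3*y)


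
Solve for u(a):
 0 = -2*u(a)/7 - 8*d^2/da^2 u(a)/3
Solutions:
 u(a) = C1*sin(sqrt(21)*a/14) + C2*cos(sqrt(21)*a/14)


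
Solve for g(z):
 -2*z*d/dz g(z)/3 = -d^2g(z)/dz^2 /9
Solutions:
 g(z) = C1 + C2*erfi(sqrt(3)*z)


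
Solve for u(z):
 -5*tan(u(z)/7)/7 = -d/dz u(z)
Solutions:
 u(z) = -7*asin(C1*exp(5*z/49)) + 7*pi
 u(z) = 7*asin(C1*exp(5*z/49))


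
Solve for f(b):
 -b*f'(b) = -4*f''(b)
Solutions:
 f(b) = C1 + C2*erfi(sqrt(2)*b/4)


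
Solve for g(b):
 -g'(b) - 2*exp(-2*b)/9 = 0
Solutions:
 g(b) = C1 + exp(-2*b)/9


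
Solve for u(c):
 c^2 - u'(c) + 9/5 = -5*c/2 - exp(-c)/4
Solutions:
 u(c) = C1 + c^3/3 + 5*c^2/4 + 9*c/5 - exp(-c)/4


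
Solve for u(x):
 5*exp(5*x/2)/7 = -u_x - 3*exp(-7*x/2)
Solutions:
 u(x) = C1 - 2*exp(5*x/2)/7 + 6*exp(-7*x/2)/7


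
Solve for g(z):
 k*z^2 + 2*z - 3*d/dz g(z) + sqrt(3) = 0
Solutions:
 g(z) = C1 + k*z^3/9 + z^2/3 + sqrt(3)*z/3


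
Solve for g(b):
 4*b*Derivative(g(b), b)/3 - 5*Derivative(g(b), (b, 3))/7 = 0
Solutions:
 g(b) = C1 + Integral(C2*airyai(15^(2/3)*28^(1/3)*b/15) + C3*airybi(15^(2/3)*28^(1/3)*b/15), b)


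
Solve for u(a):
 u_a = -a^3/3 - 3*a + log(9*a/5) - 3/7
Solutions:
 u(a) = C1 - a^4/12 - 3*a^2/2 + a*log(a) - 10*a/7 + a*log(9/5)


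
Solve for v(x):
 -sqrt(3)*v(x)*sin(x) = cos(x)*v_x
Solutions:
 v(x) = C1*cos(x)^(sqrt(3))


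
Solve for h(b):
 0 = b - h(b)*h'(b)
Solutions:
 h(b) = -sqrt(C1 + b^2)
 h(b) = sqrt(C1 + b^2)


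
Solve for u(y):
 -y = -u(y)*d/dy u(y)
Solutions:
 u(y) = -sqrt(C1 + y^2)
 u(y) = sqrt(C1 + y^2)


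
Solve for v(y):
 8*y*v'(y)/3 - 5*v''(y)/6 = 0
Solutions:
 v(y) = C1 + C2*erfi(2*sqrt(10)*y/5)


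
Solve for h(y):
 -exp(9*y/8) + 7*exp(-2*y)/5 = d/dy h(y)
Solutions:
 h(y) = C1 - 8*exp(9*y/8)/9 - 7*exp(-2*y)/10


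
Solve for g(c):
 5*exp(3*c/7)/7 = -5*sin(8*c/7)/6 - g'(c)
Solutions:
 g(c) = C1 - 5*exp(3*c/7)/3 + 35*cos(8*c/7)/48


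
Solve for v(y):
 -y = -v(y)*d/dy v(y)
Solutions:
 v(y) = -sqrt(C1 + y^2)
 v(y) = sqrt(C1 + y^2)


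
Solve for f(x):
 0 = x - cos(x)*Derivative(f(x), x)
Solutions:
 f(x) = C1 + Integral(x/cos(x), x)


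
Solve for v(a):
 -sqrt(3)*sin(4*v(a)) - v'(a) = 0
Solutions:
 v(a) = -acos((-C1 - exp(8*sqrt(3)*a))/(C1 - exp(8*sqrt(3)*a)))/4 + pi/2
 v(a) = acos((-C1 - exp(8*sqrt(3)*a))/(C1 - exp(8*sqrt(3)*a)))/4


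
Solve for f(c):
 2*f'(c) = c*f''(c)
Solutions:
 f(c) = C1 + C2*c^3


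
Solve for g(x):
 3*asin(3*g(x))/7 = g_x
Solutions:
 Integral(1/asin(3*_y), (_y, g(x))) = C1 + 3*x/7


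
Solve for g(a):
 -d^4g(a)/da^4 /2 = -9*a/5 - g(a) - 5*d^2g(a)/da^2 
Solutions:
 g(a) = C1*exp(-a*sqrt(5 + 3*sqrt(3))) + C2*exp(a*sqrt(5 + 3*sqrt(3))) + C3*sin(a*sqrt(-5 + 3*sqrt(3))) + C4*cos(a*sqrt(-5 + 3*sqrt(3))) - 9*a/5


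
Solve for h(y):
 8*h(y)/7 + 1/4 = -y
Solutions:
 h(y) = -7*y/8 - 7/32


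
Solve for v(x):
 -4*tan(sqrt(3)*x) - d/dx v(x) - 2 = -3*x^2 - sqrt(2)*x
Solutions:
 v(x) = C1 + x^3 + sqrt(2)*x^2/2 - 2*x + 4*sqrt(3)*log(cos(sqrt(3)*x))/3


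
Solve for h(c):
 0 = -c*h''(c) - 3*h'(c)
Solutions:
 h(c) = C1 + C2/c^2


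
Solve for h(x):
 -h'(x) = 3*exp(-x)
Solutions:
 h(x) = C1 + 3*exp(-x)


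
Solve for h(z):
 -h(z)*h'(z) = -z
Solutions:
 h(z) = -sqrt(C1 + z^2)
 h(z) = sqrt(C1 + z^2)


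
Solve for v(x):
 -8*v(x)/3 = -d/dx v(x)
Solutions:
 v(x) = C1*exp(8*x/3)


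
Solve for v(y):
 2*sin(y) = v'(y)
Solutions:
 v(y) = C1 - 2*cos(y)


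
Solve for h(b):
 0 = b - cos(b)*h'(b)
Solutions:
 h(b) = C1 + Integral(b/cos(b), b)


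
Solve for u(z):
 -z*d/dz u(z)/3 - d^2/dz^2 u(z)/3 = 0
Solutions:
 u(z) = C1 + C2*erf(sqrt(2)*z/2)


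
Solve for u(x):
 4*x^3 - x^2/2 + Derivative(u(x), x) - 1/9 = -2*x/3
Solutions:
 u(x) = C1 - x^4 + x^3/6 - x^2/3 + x/9


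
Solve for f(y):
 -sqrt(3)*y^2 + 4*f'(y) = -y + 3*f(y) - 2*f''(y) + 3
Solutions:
 f(y) = C1*exp(-y*(1 + sqrt(10)/2)) + C2*exp(y*(-1 + sqrt(10)/2)) - sqrt(3)*y^2/3 - 8*sqrt(3)*y/9 + y/3 - 44*sqrt(3)/27 - 5/9


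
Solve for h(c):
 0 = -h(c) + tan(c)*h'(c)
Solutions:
 h(c) = C1*sin(c)


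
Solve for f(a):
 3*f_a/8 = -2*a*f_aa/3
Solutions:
 f(a) = C1 + C2*a^(7/16)


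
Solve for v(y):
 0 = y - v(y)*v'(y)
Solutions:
 v(y) = -sqrt(C1 + y^2)
 v(y) = sqrt(C1 + y^2)


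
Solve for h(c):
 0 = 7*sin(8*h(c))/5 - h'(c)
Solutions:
 -7*c/5 + log(cos(8*h(c)) - 1)/16 - log(cos(8*h(c)) + 1)/16 = C1


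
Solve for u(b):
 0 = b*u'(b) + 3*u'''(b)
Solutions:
 u(b) = C1 + Integral(C2*airyai(-3^(2/3)*b/3) + C3*airybi(-3^(2/3)*b/3), b)


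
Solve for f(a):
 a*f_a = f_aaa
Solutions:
 f(a) = C1 + Integral(C2*airyai(a) + C3*airybi(a), a)


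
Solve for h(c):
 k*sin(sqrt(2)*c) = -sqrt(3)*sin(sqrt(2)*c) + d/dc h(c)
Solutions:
 h(c) = C1 - sqrt(2)*k*cos(sqrt(2)*c)/2 - sqrt(6)*cos(sqrt(2)*c)/2


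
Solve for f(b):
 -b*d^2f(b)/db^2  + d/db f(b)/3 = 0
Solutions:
 f(b) = C1 + C2*b^(4/3)


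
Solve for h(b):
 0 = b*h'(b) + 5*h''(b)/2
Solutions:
 h(b) = C1 + C2*erf(sqrt(5)*b/5)


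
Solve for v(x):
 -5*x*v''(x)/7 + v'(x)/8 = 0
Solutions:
 v(x) = C1 + C2*x^(47/40)


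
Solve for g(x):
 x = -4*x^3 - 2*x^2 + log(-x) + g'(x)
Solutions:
 g(x) = C1 + x^4 + 2*x^3/3 + x^2/2 - x*log(-x) + x


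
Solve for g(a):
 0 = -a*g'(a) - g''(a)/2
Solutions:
 g(a) = C1 + C2*erf(a)


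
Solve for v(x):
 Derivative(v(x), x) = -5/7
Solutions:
 v(x) = C1 - 5*x/7


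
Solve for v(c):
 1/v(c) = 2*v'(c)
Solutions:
 v(c) = -sqrt(C1 + c)
 v(c) = sqrt(C1 + c)


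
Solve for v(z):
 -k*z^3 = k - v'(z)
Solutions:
 v(z) = C1 + k*z^4/4 + k*z


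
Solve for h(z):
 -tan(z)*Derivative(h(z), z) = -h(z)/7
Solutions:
 h(z) = C1*sin(z)^(1/7)


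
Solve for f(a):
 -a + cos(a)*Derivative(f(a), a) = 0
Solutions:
 f(a) = C1 + Integral(a/cos(a), a)


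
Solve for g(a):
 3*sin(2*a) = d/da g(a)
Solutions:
 g(a) = C1 - 3*cos(2*a)/2


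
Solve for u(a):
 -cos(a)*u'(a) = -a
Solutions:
 u(a) = C1 + Integral(a/cos(a), a)


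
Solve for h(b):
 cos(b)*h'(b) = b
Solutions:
 h(b) = C1 + Integral(b/cos(b), b)


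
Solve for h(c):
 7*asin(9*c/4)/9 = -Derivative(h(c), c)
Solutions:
 h(c) = C1 - 7*c*asin(9*c/4)/9 - 7*sqrt(16 - 81*c^2)/81


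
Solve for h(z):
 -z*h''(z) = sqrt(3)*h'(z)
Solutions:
 h(z) = C1 + C2*z^(1 - sqrt(3))


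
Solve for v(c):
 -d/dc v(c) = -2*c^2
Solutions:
 v(c) = C1 + 2*c^3/3


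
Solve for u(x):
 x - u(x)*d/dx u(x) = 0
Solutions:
 u(x) = -sqrt(C1 + x^2)
 u(x) = sqrt(C1 + x^2)


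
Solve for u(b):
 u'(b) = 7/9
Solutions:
 u(b) = C1 + 7*b/9


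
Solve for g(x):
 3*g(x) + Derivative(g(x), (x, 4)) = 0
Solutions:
 g(x) = (C1*sin(sqrt(2)*3^(1/4)*x/2) + C2*cos(sqrt(2)*3^(1/4)*x/2))*exp(-sqrt(2)*3^(1/4)*x/2) + (C3*sin(sqrt(2)*3^(1/4)*x/2) + C4*cos(sqrt(2)*3^(1/4)*x/2))*exp(sqrt(2)*3^(1/4)*x/2)


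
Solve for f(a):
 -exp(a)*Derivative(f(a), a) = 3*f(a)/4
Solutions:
 f(a) = C1*exp(3*exp(-a)/4)


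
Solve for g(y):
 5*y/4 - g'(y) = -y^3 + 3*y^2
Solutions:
 g(y) = C1 + y^4/4 - y^3 + 5*y^2/8


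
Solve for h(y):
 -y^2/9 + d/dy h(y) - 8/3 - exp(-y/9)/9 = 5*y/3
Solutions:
 h(y) = C1 + y^3/27 + 5*y^2/6 + 8*y/3 - 1/exp(y)^(1/9)


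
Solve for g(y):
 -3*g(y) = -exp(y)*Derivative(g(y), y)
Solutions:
 g(y) = C1*exp(-3*exp(-y))


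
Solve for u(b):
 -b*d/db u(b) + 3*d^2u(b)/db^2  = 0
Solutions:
 u(b) = C1 + C2*erfi(sqrt(6)*b/6)


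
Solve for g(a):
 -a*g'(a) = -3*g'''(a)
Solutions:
 g(a) = C1 + Integral(C2*airyai(3^(2/3)*a/3) + C3*airybi(3^(2/3)*a/3), a)


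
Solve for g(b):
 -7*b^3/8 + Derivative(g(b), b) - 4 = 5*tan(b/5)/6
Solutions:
 g(b) = C1 + 7*b^4/32 + 4*b - 25*log(cos(b/5))/6


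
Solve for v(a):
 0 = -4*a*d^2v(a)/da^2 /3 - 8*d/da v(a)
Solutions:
 v(a) = C1 + C2/a^5


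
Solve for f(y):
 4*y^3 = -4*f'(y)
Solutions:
 f(y) = C1 - y^4/4


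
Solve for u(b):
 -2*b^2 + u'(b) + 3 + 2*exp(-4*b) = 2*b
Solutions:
 u(b) = C1 + 2*b^3/3 + b^2 - 3*b + exp(-4*b)/2


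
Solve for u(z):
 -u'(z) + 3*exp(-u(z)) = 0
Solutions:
 u(z) = log(C1 + 3*z)


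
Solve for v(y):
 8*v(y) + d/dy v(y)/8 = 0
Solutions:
 v(y) = C1*exp(-64*y)


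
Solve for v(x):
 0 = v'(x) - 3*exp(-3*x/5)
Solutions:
 v(x) = C1 - 5*exp(-3*x/5)


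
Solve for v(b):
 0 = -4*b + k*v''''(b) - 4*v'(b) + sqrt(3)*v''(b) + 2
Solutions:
 v(b) = C1 + C2*exp(b*(-3^(2/3)*(sqrt((36 + sqrt(3)/k)/k^2) - 6/k)^(1/3) + 3^(5/6)/(k*(sqrt((36 + sqrt(3)/k)/k^2) - 6/k)^(1/3)))/3) + C3*exp(b*(3^(2/3)*(sqrt((36 + sqrt(3)/k)/k^2) - 6/k)^(1/3)/6 - 3^(1/6)*I*(sqrt((36 + sqrt(3)/k)/k^2) - 6/k)^(1/3)/2 + 2*sqrt(3)/(k*(-3^(2/3) + 3*3^(1/6)*I)*(sqrt((36 + sqrt(3)/k)/k^2) - 6/k)^(1/3)))) + C4*exp(b*(3^(2/3)*(sqrt((36 + sqrt(3)/k)/k^2) - 6/k)^(1/3)/6 + 3^(1/6)*I*(sqrt((36 + sqrt(3)/k)/k^2) - 6/k)^(1/3)/2 - 2*sqrt(3)/(k*(3^(2/3) + 3*3^(1/6)*I)*(sqrt((36 + sqrt(3)/k)/k^2) - 6/k)^(1/3)))) - b^2/2 - sqrt(3)*b/4 + b/2


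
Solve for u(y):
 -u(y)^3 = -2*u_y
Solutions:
 u(y) = -sqrt(-1/(C1 + y))
 u(y) = sqrt(-1/(C1 + y))


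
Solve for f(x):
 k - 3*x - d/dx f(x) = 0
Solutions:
 f(x) = C1 + k*x - 3*x^2/2


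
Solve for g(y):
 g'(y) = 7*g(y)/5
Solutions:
 g(y) = C1*exp(7*y/5)


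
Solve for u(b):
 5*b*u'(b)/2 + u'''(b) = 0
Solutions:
 u(b) = C1 + Integral(C2*airyai(-2^(2/3)*5^(1/3)*b/2) + C3*airybi(-2^(2/3)*5^(1/3)*b/2), b)


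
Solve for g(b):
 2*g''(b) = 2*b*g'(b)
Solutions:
 g(b) = C1 + C2*erfi(sqrt(2)*b/2)


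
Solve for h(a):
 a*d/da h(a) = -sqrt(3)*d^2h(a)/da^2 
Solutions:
 h(a) = C1 + C2*erf(sqrt(2)*3^(3/4)*a/6)


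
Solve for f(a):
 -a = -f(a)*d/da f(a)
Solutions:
 f(a) = -sqrt(C1 + a^2)
 f(a) = sqrt(C1 + a^2)


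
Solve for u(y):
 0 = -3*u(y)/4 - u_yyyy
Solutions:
 u(y) = (C1*sin(3^(1/4)*y/2) + C2*cos(3^(1/4)*y/2))*exp(-3^(1/4)*y/2) + (C3*sin(3^(1/4)*y/2) + C4*cos(3^(1/4)*y/2))*exp(3^(1/4)*y/2)


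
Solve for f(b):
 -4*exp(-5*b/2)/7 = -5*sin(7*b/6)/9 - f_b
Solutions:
 f(b) = C1 + 10*cos(7*b/6)/21 - 8*exp(-5*b/2)/35


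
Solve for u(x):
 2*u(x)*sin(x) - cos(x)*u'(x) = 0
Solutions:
 u(x) = C1/cos(x)^2


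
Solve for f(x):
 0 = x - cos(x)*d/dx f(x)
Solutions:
 f(x) = C1 + Integral(x/cos(x), x)


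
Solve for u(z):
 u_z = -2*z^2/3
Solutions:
 u(z) = C1 - 2*z^3/9


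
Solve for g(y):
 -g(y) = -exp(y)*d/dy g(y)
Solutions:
 g(y) = C1*exp(-exp(-y))


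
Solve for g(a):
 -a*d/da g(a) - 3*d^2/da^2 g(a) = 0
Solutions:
 g(a) = C1 + C2*erf(sqrt(6)*a/6)


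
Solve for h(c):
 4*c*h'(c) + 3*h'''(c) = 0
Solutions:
 h(c) = C1 + Integral(C2*airyai(-6^(2/3)*c/3) + C3*airybi(-6^(2/3)*c/3), c)


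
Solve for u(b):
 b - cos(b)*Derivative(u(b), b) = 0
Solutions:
 u(b) = C1 + Integral(b/cos(b), b)


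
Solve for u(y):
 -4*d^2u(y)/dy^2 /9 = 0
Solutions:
 u(y) = C1 + C2*y


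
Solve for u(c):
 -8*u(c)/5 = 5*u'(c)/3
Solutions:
 u(c) = C1*exp(-24*c/25)


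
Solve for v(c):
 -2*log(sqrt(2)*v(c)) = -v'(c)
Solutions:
 -Integral(1/(2*log(_y) + log(2)), (_y, v(c))) = C1 - c


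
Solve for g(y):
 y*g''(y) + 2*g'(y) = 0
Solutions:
 g(y) = C1 + C2/y


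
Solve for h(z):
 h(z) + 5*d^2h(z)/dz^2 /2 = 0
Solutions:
 h(z) = C1*sin(sqrt(10)*z/5) + C2*cos(sqrt(10)*z/5)


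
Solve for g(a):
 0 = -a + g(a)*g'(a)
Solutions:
 g(a) = -sqrt(C1 + a^2)
 g(a) = sqrt(C1 + a^2)


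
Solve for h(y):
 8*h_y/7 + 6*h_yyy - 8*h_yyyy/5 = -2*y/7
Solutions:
 h(y) = C1 + C2*exp(y*(-5^(1/3)*7^(2/3)*(8*sqrt(191) + 207)^(1/3) - 35*5^(2/3)*7^(1/3)/(8*sqrt(191) + 207)^(1/3) + 70)/56)*sin(sqrt(3)*35^(1/3)*y*(-7^(1/3)*(8*sqrt(191) + 207)^(1/3) + 35*5^(1/3)/(8*sqrt(191) + 207)^(1/3))/56) + C3*exp(y*(-5^(1/3)*7^(2/3)*(8*sqrt(191) + 207)^(1/3) - 35*5^(2/3)*7^(1/3)/(8*sqrt(191) + 207)^(1/3) + 70)/56)*cos(sqrt(3)*35^(1/3)*y*(-7^(1/3)*(8*sqrt(191) + 207)^(1/3) + 35*5^(1/3)/(8*sqrt(191) + 207)^(1/3))/56) + C4*exp(y*(35*5^(2/3)*7^(1/3)/(8*sqrt(191) + 207)^(1/3) + 35 + 5^(1/3)*7^(2/3)*(8*sqrt(191) + 207)^(1/3))/28) - y^2/8


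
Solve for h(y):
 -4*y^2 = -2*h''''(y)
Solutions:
 h(y) = C1 + C2*y + C3*y^2 + C4*y^3 + y^6/180


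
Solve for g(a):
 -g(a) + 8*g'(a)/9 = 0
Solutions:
 g(a) = C1*exp(9*a/8)


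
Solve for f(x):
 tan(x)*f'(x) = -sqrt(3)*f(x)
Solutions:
 f(x) = C1/sin(x)^(sqrt(3))


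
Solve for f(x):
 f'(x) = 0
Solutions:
 f(x) = C1


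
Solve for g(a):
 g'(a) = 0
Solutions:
 g(a) = C1


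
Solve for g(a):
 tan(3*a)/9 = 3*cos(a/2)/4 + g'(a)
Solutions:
 g(a) = C1 - log(cos(3*a))/27 - 3*sin(a/2)/2


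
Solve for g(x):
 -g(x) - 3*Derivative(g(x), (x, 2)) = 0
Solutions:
 g(x) = C1*sin(sqrt(3)*x/3) + C2*cos(sqrt(3)*x/3)


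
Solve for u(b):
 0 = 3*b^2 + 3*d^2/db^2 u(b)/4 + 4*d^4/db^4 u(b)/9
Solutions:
 u(b) = C1 + C2*b + C3*sin(3*sqrt(3)*b/4) + C4*cos(3*sqrt(3)*b/4) - b^4/3 + 64*b^2/27


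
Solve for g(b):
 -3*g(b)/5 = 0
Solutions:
 g(b) = 0


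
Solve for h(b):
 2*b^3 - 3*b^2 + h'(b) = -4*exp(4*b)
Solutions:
 h(b) = C1 - b^4/2 + b^3 - exp(4*b)


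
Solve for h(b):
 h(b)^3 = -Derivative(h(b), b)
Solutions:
 h(b) = -sqrt(2)*sqrt(-1/(C1 - b))/2
 h(b) = sqrt(2)*sqrt(-1/(C1 - b))/2


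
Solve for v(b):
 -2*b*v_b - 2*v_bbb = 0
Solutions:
 v(b) = C1 + Integral(C2*airyai(-b) + C3*airybi(-b), b)


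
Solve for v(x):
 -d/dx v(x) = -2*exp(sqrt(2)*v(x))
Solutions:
 v(x) = sqrt(2)*(2*log(-1/(C1 + 2*x)) - log(2))/4


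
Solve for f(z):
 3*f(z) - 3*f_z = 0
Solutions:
 f(z) = C1*exp(z)


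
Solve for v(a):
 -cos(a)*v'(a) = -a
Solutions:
 v(a) = C1 + Integral(a/cos(a), a)


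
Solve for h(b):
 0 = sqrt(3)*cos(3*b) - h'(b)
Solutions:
 h(b) = C1 + sqrt(3)*sin(3*b)/3


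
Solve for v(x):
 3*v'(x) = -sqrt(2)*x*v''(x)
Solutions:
 v(x) = C1 + C2*x^(1 - 3*sqrt(2)/2)


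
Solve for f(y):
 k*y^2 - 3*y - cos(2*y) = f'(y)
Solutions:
 f(y) = C1 + k*y^3/3 - 3*y^2/2 - sin(2*y)/2


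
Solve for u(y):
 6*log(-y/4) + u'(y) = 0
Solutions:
 u(y) = C1 - 6*y*log(-y) + 6*y*(1 + 2*log(2))


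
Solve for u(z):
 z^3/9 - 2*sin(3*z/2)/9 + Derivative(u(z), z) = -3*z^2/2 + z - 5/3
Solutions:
 u(z) = C1 - z^4/36 - z^3/2 + z^2/2 - 5*z/3 - 4*cos(3*z/2)/27


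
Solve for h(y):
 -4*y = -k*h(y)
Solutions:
 h(y) = 4*y/k


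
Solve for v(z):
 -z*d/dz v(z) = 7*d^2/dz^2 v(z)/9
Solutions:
 v(z) = C1 + C2*erf(3*sqrt(14)*z/14)


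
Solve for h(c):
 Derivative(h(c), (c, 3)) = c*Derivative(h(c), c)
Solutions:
 h(c) = C1 + Integral(C2*airyai(c) + C3*airybi(c), c)


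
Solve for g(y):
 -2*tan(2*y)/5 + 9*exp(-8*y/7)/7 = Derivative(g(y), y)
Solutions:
 g(y) = C1 - log(tan(2*y)^2 + 1)/10 - 9*exp(-8*y/7)/8


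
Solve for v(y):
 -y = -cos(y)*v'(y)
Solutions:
 v(y) = C1 + Integral(y/cos(y), y)


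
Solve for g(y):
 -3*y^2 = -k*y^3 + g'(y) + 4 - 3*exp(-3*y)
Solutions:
 g(y) = C1 + k*y^4/4 - y^3 - 4*y - exp(-3*y)


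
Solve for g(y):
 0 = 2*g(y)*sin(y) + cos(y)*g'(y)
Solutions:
 g(y) = C1*cos(y)^2


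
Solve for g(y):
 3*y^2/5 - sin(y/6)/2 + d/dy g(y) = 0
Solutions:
 g(y) = C1 - y^3/5 - 3*cos(y/6)


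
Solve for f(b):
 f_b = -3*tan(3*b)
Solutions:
 f(b) = C1 + log(cos(3*b))


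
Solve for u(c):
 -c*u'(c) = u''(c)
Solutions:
 u(c) = C1 + C2*erf(sqrt(2)*c/2)


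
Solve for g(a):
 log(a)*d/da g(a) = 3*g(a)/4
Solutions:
 g(a) = C1*exp(3*li(a)/4)


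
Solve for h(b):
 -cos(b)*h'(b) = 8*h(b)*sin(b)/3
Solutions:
 h(b) = C1*cos(b)^(8/3)


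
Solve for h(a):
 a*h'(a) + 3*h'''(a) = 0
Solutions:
 h(a) = C1 + Integral(C2*airyai(-3^(2/3)*a/3) + C3*airybi(-3^(2/3)*a/3), a)


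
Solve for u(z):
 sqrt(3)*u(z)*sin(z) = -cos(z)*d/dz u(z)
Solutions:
 u(z) = C1*cos(z)^(sqrt(3))


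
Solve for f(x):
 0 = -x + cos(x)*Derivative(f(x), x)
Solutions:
 f(x) = C1 + Integral(x/cos(x), x)


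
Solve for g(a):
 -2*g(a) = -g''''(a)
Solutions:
 g(a) = C1*exp(-2^(1/4)*a) + C2*exp(2^(1/4)*a) + C3*sin(2^(1/4)*a) + C4*cos(2^(1/4)*a)


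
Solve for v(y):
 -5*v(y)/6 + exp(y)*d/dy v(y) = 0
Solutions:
 v(y) = C1*exp(-5*exp(-y)/6)


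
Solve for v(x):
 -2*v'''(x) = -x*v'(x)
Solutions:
 v(x) = C1 + Integral(C2*airyai(2^(2/3)*x/2) + C3*airybi(2^(2/3)*x/2), x)


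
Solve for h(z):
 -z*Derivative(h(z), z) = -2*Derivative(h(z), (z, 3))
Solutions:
 h(z) = C1 + Integral(C2*airyai(2^(2/3)*z/2) + C3*airybi(2^(2/3)*z/2), z)


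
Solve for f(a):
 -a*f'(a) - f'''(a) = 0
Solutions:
 f(a) = C1 + Integral(C2*airyai(-a) + C3*airybi(-a), a)


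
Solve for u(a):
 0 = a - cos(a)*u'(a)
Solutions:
 u(a) = C1 + Integral(a/cos(a), a)


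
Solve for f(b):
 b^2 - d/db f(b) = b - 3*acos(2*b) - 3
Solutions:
 f(b) = C1 + b^3/3 - b^2/2 + 3*b*acos(2*b) + 3*b - 3*sqrt(1 - 4*b^2)/2


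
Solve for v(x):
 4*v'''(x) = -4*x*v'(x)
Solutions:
 v(x) = C1 + Integral(C2*airyai(-x) + C3*airybi(-x), x)


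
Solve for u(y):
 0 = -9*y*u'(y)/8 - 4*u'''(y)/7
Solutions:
 u(y) = C1 + Integral(C2*airyai(-126^(1/3)*y/4) + C3*airybi(-126^(1/3)*y/4), y)


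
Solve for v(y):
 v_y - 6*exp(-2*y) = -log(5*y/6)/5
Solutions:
 v(y) = C1 - y*log(y)/5 + y*(-log(5) + 1 + log(6))/5 - 3*exp(-2*y)


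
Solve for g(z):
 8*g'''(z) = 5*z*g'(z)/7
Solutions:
 g(z) = C1 + Integral(C2*airyai(5^(1/3)*7^(2/3)*z/14) + C3*airybi(5^(1/3)*7^(2/3)*z/14), z)


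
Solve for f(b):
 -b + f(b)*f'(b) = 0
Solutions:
 f(b) = -sqrt(C1 + b^2)
 f(b) = sqrt(C1 + b^2)


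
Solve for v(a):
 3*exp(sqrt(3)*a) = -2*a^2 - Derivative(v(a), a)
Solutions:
 v(a) = C1 - 2*a^3/3 - sqrt(3)*exp(sqrt(3)*a)


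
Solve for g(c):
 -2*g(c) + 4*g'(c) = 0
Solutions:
 g(c) = C1*exp(c/2)


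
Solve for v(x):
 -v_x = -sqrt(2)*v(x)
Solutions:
 v(x) = C1*exp(sqrt(2)*x)


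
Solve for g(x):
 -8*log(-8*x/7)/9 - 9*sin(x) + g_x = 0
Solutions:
 g(x) = C1 + 8*x*log(-x)/9 - 8*x*log(7)/9 - 8*x/9 + 8*x*log(2)/3 - 9*cos(x)


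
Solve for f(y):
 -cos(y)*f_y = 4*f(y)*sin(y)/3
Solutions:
 f(y) = C1*cos(y)^(4/3)


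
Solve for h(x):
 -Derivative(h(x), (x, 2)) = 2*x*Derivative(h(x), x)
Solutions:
 h(x) = C1 + C2*erf(x)


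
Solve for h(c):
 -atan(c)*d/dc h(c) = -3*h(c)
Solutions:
 h(c) = C1*exp(3*Integral(1/atan(c), c))


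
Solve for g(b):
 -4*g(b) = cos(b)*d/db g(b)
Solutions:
 g(b) = C1*(sin(b)^2 - 2*sin(b) + 1)/(sin(b)^2 + 2*sin(b) + 1)


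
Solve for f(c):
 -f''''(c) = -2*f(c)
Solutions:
 f(c) = C1*exp(-2^(1/4)*c) + C2*exp(2^(1/4)*c) + C3*sin(2^(1/4)*c) + C4*cos(2^(1/4)*c)


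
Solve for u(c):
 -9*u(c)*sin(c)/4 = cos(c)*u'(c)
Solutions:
 u(c) = C1*cos(c)^(9/4)


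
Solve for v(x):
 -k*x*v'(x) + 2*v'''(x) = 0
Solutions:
 v(x) = C1 + Integral(C2*airyai(2^(2/3)*k^(1/3)*x/2) + C3*airybi(2^(2/3)*k^(1/3)*x/2), x)


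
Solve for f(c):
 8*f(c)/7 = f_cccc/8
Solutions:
 f(c) = C1*exp(-2*sqrt(2)*7^(3/4)*c/7) + C2*exp(2*sqrt(2)*7^(3/4)*c/7) + C3*sin(2*sqrt(2)*7^(3/4)*c/7) + C4*cos(2*sqrt(2)*7^(3/4)*c/7)


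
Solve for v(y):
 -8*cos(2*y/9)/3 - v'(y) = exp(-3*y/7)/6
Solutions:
 v(y) = C1 - 12*sin(2*y/9) + 7*exp(-3*y/7)/18


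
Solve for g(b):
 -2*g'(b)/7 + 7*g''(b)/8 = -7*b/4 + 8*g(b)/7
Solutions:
 g(b) = C1*exp(8*b*(1 - 5*sqrt(2))/49) + C2*exp(8*b*(1 + 5*sqrt(2))/49) + 49*b/32 - 49/128


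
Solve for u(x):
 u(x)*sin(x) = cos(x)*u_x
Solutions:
 u(x) = C1/cos(x)
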